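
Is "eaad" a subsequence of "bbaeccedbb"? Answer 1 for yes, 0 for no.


Check if "eaad" is a subsequence of "bbaeccedbb"
Greedy scan:
  Position 0 ('b'): no match needed
  Position 1 ('b'): no match needed
  Position 2 ('a'): no match needed
  Position 3 ('e'): matches sub[0] = 'e'
  Position 4 ('c'): no match needed
  Position 5 ('c'): no match needed
  Position 6 ('e'): no match needed
  Position 7 ('d'): no match needed
  Position 8 ('b'): no match needed
  Position 9 ('b'): no match needed
Only matched 1/4 characters => not a subsequence

0


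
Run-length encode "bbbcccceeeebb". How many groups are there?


Input: bbbcccceeeebb
Scanning for consecutive runs:
  Group 1: 'b' x 3 (positions 0-2)
  Group 2: 'c' x 4 (positions 3-6)
  Group 3: 'e' x 4 (positions 7-10)
  Group 4: 'b' x 2 (positions 11-12)
Total groups: 4

4


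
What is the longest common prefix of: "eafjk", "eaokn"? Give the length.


Words: eafjk, eaokn
  Position 0: all 'e' => match
  Position 1: all 'a' => match
  Position 2: ('f', 'o') => mismatch, stop
LCP = "ea" (length 2)

2


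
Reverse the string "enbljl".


Input: enbljl
Reading characters right to left:
  Position 5: 'l'
  Position 4: 'j'
  Position 3: 'l'
  Position 2: 'b'
  Position 1: 'n'
  Position 0: 'e'
Reversed: ljlbne

ljlbne


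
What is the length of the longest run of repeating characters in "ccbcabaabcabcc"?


Input: "ccbcabaabcabcc"
Scanning for longest run:
  Position 1 ('c'): continues run of 'c', length=2
  Position 2 ('b'): new char, reset run to 1
  Position 3 ('c'): new char, reset run to 1
  Position 4 ('a'): new char, reset run to 1
  Position 5 ('b'): new char, reset run to 1
  Position 6 ('a'): new char, reset run to 1
  Position 7 ('a'): continues run of 'a', length=2
  Position 8 ('b'): new char, reset run to 1
  Position 9 ('c'): new char, reset run to 1
  Position 10 ('a'): new char, reset run to 1
  Position 11 ('b'): new char, reset run to 1
  Position 12 ('c'): new char, reset run to 1
  Position 13 ('c'): continues run of 'c', length=2
Longest run: 'c' with length 2

2


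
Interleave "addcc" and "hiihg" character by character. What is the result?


Interleaving "addcc" and "hiihg":
  Position 0: 'a' from first, 'h' from second => "ah"
  Position 1: 'd' from first, 'i' from second => "di"
  Position 2: 'd' from first, 'i' from second => "di"
  Position 3: 'c' from first, 'h' from second => "ch"
  Position 4: 'c' from first, 'g' from second => "cg"
Result: ahdidichcg

ahdidichcg


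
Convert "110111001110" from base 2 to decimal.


Input: "110111001110" in base 2
Positional expansion:
  Digit '1' (value 1) x 2^11 = 2048
  Digit '1' (value 1) x 2^10 = 1024
  Digit '0' (value 0) x 2^9 = 0
  Digit '1' (value 1) x 2^8 = 256
  Digit '1' (value 1) x 2^7 = 128
  Digit '1' (value 1) x 2^6 = 64
  Digit '0' (value 0) x 2^5 = 0
  Digit '0' (value 0) x 2^4 = 0
  Digit '1' (value 1) x 2^3 = 8
  Digit '1' (value 1) x 2^2 = 4
  Digit '1' (value 1) x 2^1 = 2
  Digit '0' (value 0) x 2^0 = 0
Sum = 3534

3534


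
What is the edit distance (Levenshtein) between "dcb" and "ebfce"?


Computing edit distance: "dcb" -> "ebfce"
DP table:
           e    b    f    c    e
      0    1    2    3    4    5
  d   1    1    2    3    4    5
  c   2    2    2    3    3    4
  b   3    3    2    3    4    4
Edit distance = dp[3][5] = 4

4


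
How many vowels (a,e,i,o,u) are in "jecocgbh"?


Input: jecocgbh
Checking each character:
  'j' at position 0: consonant
  'e' at position 1: vowel (running total: 1)
  'c' at position 2: consonant
  'o' at position 3: vowel (running total: 2)
  'c' at position 4: consonant
  'g' at position 5: consonant
  'b' at position 6: consonant
  'h' at position 7: consonant
Total vowels: 2

2


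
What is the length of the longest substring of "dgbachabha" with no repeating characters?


Input: "dgbachabha"
Sliding window (track last position of each char):
  Position 0 ('d'): window [0,0] length 1 -- new best
  Position 1 ('g'): window [0,1] length 2 -- new best
  Position 2 ('b'): window [0,2] length 3 -- new best
  Position 3 ('a'): window [0,3] length 4 -- new best
  Position 4 ('c'): window [0,4] length 5 -- new best
  Position 5 ('h'): window [0,5] length 6 -- new best
  Position 6 ('a'): repeat (last at 3), move window start to 4
  Position 6 ('a'): window [4,6] length 3
  Position 7 ('b'): window [4,7] length 4
  Position 8 ('h'): repeat (last at 5), move window start to 6
  Position 8 ('h'): window [6,8] length 3
  Position 9 ('a'): repeat (last at 6), move window start to 7
  Position 9 ('a'): window [7,9] length 3
Longest substring with no repeats: "dgbach" with length 6

6


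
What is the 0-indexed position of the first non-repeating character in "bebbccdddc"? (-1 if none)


Input: bebbccdddc
Character frequencies:
  'b': 3
  'c': 3
  'd': 3
  'e': 1
Scanning left to right for freq == 1:
  Position 0 ('b'): freq=3, skip
  Position 1 ('e'): unique! => answer = 1

1


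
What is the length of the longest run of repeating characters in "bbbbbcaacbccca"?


Input: "bbbbbcaacbccca"
Scanning for longest run:
  Position 1 ('b'): continues run of 'b', length=2
  Position 2 ('b'): continues run of 'b', length=3
  Position 3 ('b'): continues run of 'b', length=4
  Position 4 ('b'): continues run of 'b', length=5
  Position 5 ('c'): new char, reset run to 1
  Position 6 ('a'): new char, reset run to 1
  Position 7 ('a'): continues run of 'a', length=2
  Position 8 ('c'): new char, reset run to 1
  Position 9 ('b'): new char, reset run to 1
  Position 10 ('c'): new char, reset run to 1
  Position 11 ('c'): continues run of 'c', length=2
  Position 12 ('c'): continues run of 'c', length=3
  Position 13 ('a'): new char, reset run to 1
Longest run: 'b' with length 5

5


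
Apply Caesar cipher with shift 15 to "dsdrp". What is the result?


Caesar cipher: shift "dsdrp" by 15
  'd' (pos 3) + 15 = pos 18 = 's'
  's' (pos 18) + 15 = pos 7 = 'h'
  'd' (pos 3) + 15 = pos 18 = 's'
  'r' (pos 17) + 15 = pos 6 = 'g'
  'p' (pos 15) + 15 = pos 4 = 'e'
Result: shsge

shsge


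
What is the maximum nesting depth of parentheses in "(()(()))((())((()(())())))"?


Input: "(()(()))((())((()(())())))"
Tracking depth:
  Position 0 '(': depth becomes 1
  Position 1 '(': depth becomes 2
  Position 2 ')': depth becomes 1
  Position 3 '(': depth becomes 2
  Position 4 '(': depth becomes 3
  Position 5 ')': depth becomes 2
  Position 6 ')': depth becomes 1
  Position 7 ')': depth becomes 0
  Position 8 '(': depth becomes 1
  Position 9 '(': depth becomes 2
  Position 10 '(': depth becomes 3
  Position 11 ')': depth becomes 2
  Position 12 ')': depth becomes 1
  Position 13 '(': depth becomes 2
  Position 14 '(': depth becomes 3
  Position 15 '(': depth becomes 4
  Position 16 ')': depth becomes 3
  Position 17 '(': depth becomes 4
  Position 18 '(': depth becomes 5
  Position 19 ')': depth becomes 4
  Position 20 ')': depth becomes 3
  Position 21 '(': depth becomes 4
  Position 22 ')': depth becomes 3
  Position 23 ')': depth becomes 2
  Position 24 ')': depth becomes 1
  Position 25 ')': depth becomes 0
Maximum depth reached: 5

5


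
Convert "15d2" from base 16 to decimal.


Input: "15d2" in base 16
Positional expansion:
  Digit '1' (value 1) x 16^3 = 4096
  Digit '5' (value 5) x 16^2 = 1280
  Digit 'd' (value 13) x 16^1 = 208
  Digit '2' (value 2) x 16^0 = 2
Sum = 5586

5586


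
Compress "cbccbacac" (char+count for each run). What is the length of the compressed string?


Input: cbccbacac
Runs:
  'c' x 1 => "c1"
  'b' x 1 => "b1"
  'c' x 2 => "c2"
  'b' x 1 => "b1"
  'a' x 1 => "a1"
  'c' x 1 => "c1"
  'a' x 1 => "a1"
  'c' x 1 => "c1"
Compressed: "c1b1c2b1a1c1a1c1"
Compressed length: 16

16


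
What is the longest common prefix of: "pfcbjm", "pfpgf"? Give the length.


Words: pfcbjm, pfpgf
  Position 0: all 'p' => match
  Position 1: all 'f' => match
  Position 2: ('c', 'p') => mismatch, stop
LCP = "pf" (length 2)

2


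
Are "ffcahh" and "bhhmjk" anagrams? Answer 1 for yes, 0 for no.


Strings: "ffcahh", "bhhmjk"
Sorted first:  acffhh
Sorted second: bhhjkm
Differ at position 0: 'a' vs 'b' => not anagrams

0


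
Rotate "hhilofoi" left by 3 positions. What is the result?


Input: "hhilofoi", rotate left by 3
First 3 characters: "hhi"
Remaining characters: "lofoi"
Concatenate remaining + first: "lofoi" + "hhi" = "lofoihhi"

lofoihhi


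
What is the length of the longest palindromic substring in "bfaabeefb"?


Input: "bfaabeefb"
Checking substrings for palindromes:
  [2:4] "aa" (len 2) => palindrome
  [5:7] "ee" (len 2) => palindrome
Longest palindromic substring: "aa" with length 2

2


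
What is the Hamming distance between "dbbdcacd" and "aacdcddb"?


Comparing "dbbdcacd" and "aacdcddb" position by position:
  Position 0: 'd' vs 'a' => differ
  Position 1: 'b' vs 'a' => differ
  Position 2: 'b' vs 'c' => differ
  Position 3: 'd' vs 'd' => same
  Position 4: 'c' vs 'c' => same
  Position 5: 'a' vs 'd' => differ
  Position 6: 'c' vs 'd' => differ
  Position 7: 'd' vs 'b' => differ
Total differences (Hamming distance): 6

6


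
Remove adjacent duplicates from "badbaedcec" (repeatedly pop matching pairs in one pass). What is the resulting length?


Input: badbaedcec
Stack-based adjacent duplicate removal:
  Read 'b': push. Stack: b
  Read 'a': push. Stack: ba
  Read 'd': push. Stack: bad
  Read 'b': push. Stack: badb
  Read 'a': push. Stack: badba
  Read 'e': push. Stack: badbae
  Read 'd': push. Stack: badbaed
  Read 'c': push. Stack: badbaedc
  Read 'e': push. Stack: badbaedce
  Read 'c': push. Stack: badbaedcec
Final stack: "badbaedcec" (length 10)

10


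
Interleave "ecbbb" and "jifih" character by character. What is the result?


Interleaving "ecbbb" and "jifih":
  Position 0: 'e' from first, 'j' from second => "ej"
  Position 1: 'c' from first, 'i' from second => "ci"
  Position 2: 'b' from first, 'f' from second => "bf"
  Position 3: 'b' from first, 'i' from second => "bi"
  Position 4: 'b' from first, 'h' from second => "bh"
Result: ejcibfbibh

ejcibfbibh


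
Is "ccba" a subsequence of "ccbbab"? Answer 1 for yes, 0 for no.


Check if "ccba" is a subsequence of "ccbbab"
Greedy scan:
  Position 0 ('c'): matches sub[0] = 'c'
  Position 1 ('c'): matches sub[1] = 'c'
  Position 2 ('b'): matches sub[2] = 'b'
  Position 3 ('b'): no match needed
  Position 4 ('a'): matches sub[3] = 'a'
  Position 5 ('b'): no match needed
All 4 characters matched => is a subsequence

1


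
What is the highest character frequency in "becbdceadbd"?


Input: becbdceadbd
Character counts:
  'a': 1
  'b': 3
  'c': 2
  'd': 3
  'e': 2
Maximum frequency: 3

3


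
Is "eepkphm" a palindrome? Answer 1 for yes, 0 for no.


Input: eepkphm
Reversed: mhpkpee
  Compare pos 0 ('e') with pos 6 ('m'): MISMATCH
  Compare pos 1 ('e') with pos 5 ('h'): MISMATCH
  Compare pos 2 ('p') with pos 4 ('p'): match
Result: not a palindrome

0


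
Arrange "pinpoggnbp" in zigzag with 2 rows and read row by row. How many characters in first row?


Zigzag "pinpoggnbp" into 2 rows:
Placing characters:
  'p' => row 0
  'i' => row 1
  'n' => row 0
  'p' => row 1
  'o' => row 0
  'g' => row 1
  'g' => row 0
  'n' => row 1
  'b' => row 0
  'p' => row 1
Rows:
  Row 0: "pnogb"
  Row 1: "ipgnp"
First row length: 5

5


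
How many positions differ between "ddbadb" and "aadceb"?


Comparing "ddbadb" and "aadceb" position by position:
  Position 0: 'd' vs 'a' => DIFFER
  Position 1: 'd' vs 'a' => DIFFER
  Position 2: 'b' vs 'd' => DIFFER
  Position 3: 'a' vs 'c' => DIFFER
  Position 4: 'd' vs 'e' => DIFFER
  Position 5: 'b' vs 'b' => same
Positions that differ: 5

5


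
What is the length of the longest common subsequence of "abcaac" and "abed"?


LCS of "abcaac" and "abed"
DP table:
           a    b    e    d
      0    0    0    0    0
  a   0    1    1    1    1
  b   0    1    2    2    2
  c   0    1    2    2    2
  a   0    1    2    2    2
  a   0    1    2    2    2
  c   0    1    2    2    2
LCS length = dp[6][4] = 2

2


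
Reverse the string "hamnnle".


Input: hamnnle
Reading characters right to left:
  Position 6: 'e'
  Position 5: 'l'
  Position 4: 'n'
  Position 3: 'n'
  Position 2: 'm'
  Position 1: 'a'
  Position 0: 'h'
Reversed: elnnmah

elnnmah


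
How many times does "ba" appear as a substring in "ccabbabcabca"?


Searching for "ba" in "ccabbabcabca"
Scanning each position:
  Position 0: "cc" => no
  Position 1: "ca" => no
  Position 2: "ab" => no
  Position 3: "bb" => no
  Position 4: "ba" => MATCH
  Position 5: "ab" => no
  Position 6: "bc" => no
  Position 7: "ca" => no
  Position 8: "ab" => no
  Position 9: "bc" => no
  Position 10: "ca" => no
Total occurrences: 1

1


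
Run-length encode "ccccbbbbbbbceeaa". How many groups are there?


Input: ccccbbbbbbbceeaa
Scanning for consecutive runs:
  Group 1: 'c' x 4 (positions 0-3)
  Group 2: 'b' x 7 (positions 4-10)
  Group 3: 'c' x 1 (positions 11-11)
  Group 4: 'e' x 2 (positions 12-13)
  Group 5: 'a' x 2 (positions 14-15)
Total groups: 5

5


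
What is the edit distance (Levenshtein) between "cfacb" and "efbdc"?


Computing edit distance: "cfacb" -> "efbdc"
DP table:
           e    f    b    d    c
      0    1    2    3    4    5
  c   1    1    2    3    4    4
  f   2    2    1    2    3    4
  a   3    3    2    2    3    4
  c   4    4    3    3    3    3
  b   5    5    4    3    4    4
Edit distance = dp[5][5] = 4

4


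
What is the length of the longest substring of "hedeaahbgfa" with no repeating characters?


Input: "hedeaahbgfa"
Sliding window (track last position of each char):
  Position 0 ('h'): window [0,0] length 1 -- new best
  Position 1 ('e'): window [0,1] length 2 -- new best
  Position 2 ('d'): window [0,2] length 3 -- new best
  Position 3 ('e'): repeat (last at 1), move window start to 2
  Position 3 ('e'): window [2,3] length 2
  Position 4 ('a'): window [2,4] length 3
  Position 5 ('a'): repeat (last at 4), move window start to 5
  Position 5 ('a'): window [5,5] length 1
  Position 6 ('h'): window [5,6] length 2
  Position 7 ('b'): window [5,7] length 3
  Position 8 ('g'): window [5,8] length 4 -- new best
  Position 9 ('f'): window [5,9] length 5 -- new best
  Position 10 ('a'): repeat (last at 5), move window start to 6
  Position 10 ('a'): window [6,10] length 5
Longest substring with no repeats: "ahbgf" with length 5

5


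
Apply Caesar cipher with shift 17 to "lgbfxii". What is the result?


Caesar cipher: shift "lgbfxii" by 17
  'l' (pos 11) + 17 = pos 2 = 'c'
  'g' (pos 6) + 17 = pos 23 = 'x'
  'b' (pos 1) + 17 = pos 18 = 's'
  'f' (pos 5) + 17 = pos 22 = 'w'
  'x' (pos 23) + 17 = pos 14 = 'o'
  'i' (pos 8) + 17 = pos 25 = 'z'
  'i' (pos 8) + 17 = pos 25 = 'z'
Result: cxswozz

cxswozz


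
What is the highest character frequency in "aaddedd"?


Input: aaddedd
Character counts:
  'a': 2
  'd': 4
  'e': 1
Maximum frequency: 4

4


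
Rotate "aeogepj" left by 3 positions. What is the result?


Input: "aeogepj", rotate left by 3
First 3 characters: "aeo"
Remaining characters: "gepj"
Concatenate remaining + first: "gepj" + "aeo" = "gepjaeo"

gepjaeo


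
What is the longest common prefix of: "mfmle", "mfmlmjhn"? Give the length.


Words: mfmle, mfmlmjhn
  Position 0: all 'm' => match
  Position 1: all 'f' => match
  Position 2: all 'm' => match
  Position 3: all 'l' => match
  Position 4: ('e', 'm') => mismatch, stop
LCP = "mfml" (length 4)

4


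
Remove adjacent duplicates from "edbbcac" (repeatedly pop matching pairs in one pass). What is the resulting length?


Input: edbbcac
Stack-based adjacent duplicate removal:
  Read 'e': push. Stack: e
  Read 'd': push. Stack: ed
  Read 'b': push. Stack: edb
  Read 'b': matches stack top 'b' => pop. Stack: ed
  Read 'c': push. Stack: edc
  Read 'a': push. Stack: edca
  Read 'c': push. Stack: edcac
Final stack: "edcac" (length 5)

5


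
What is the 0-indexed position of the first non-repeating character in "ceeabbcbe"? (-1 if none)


Input: ceeabbcbe
Character frequencies:
  'a': 1
  'b': 3
  'c': 2
  'e': 3
Scanning left to right for freq == 1:
  Position 0 ('c'): freq=2, skip
  Position 1 ('e'): freq=3, skip
  Position 2 ('e'): freq=3, skip
  Position 3 ('a'): unique! => answer = 3

3


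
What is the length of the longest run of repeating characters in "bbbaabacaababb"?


Input: "bbbaabacaababb"
Scanning for longest run:
  Position 1 ('b'): continues run of 'b', length=2
  Position 2 ('b'): continues run of 'b', length=3
  Position 3 ('a'): new char, reset run to 1
  Position 4 ('a'): continues run of 'a', length=2
  Position 5 ('b'): new char, reset run to 1
  Position 6 ('a'): new char, reset run to 1
  Position 7 ('c'): new char, reset run to 1
  Position 8 ('a'): new char, reset run to 1
  Position 9 ('a'): continues run of 'a', length=2
  Position 10 ('b'): new char, reset run to 1
  Position 11 ('a'): new char, reset run to 1
  Position 12 ('b'): new char, reset run to 1
  Position 13 ('b'): continues run of 'b', length=2
Longest run: 'b' with length 3

3


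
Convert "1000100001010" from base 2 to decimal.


Input: "1000100001010" in base 2
Positional expansion:
  Digit '1' (value 1) x 2^12 = 4096
  Digit '0' (value 0) x 2^11 = 0
  Digit '0' (value 0) x 2^10 = 0
  Digit '0' (value 0) x 2^9 = 0
  Digit '1' (value 1) x 2^8 = 256
  Digit '0' (value 0) x 2^7 = 0
  Digit '0' (value 0) x 2^6 = 0
  Digit '0' (value 0) x 2^5 = 0
  Digit '0' (value 0) x 2^4 = 0
  Digit '1' (value 1) x 2^3 = 8
  Digit '0' (value 0) x 2^2 = 0
  Digit '1' (value 1) x 2^1 = 2
  Digit '0' (value 0) x 2^0 = 0
Sum = 4362

4362


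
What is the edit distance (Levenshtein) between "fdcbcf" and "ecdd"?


Computing edit distance: "fdcbcf" -> "ecdd"
DP table:
           e    c    d    d
      0    1    2    3    4
  f   1    1    2    3    4
  d   2    2    2    2    3
  c   3    3    2    3    3
  b   4    4    3    3    4
  c   5    5    4    4    4
  f   6    6    5    5    5
Edit distance = dp[6][4] = 5

5


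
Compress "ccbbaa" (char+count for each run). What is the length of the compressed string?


Input: ccbbaa
Runs:
  'c' x 2 => "c2"
  'b' x 2 => "b2"
  'a' x 2 => "a2"
Compressed: "c2b2a2"
Compressed length: 6

6


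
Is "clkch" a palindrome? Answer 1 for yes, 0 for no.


Input: clkch
Reversed: hcklc
  Compare pos 0 ('c') with pos 4 ('h'): MISMATCH
  Compare pos 1 ('l') with pos 3 ('c'): MISMATCH
Result: not a palindrome

0


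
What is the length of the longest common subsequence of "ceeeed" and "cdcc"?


LCS of "ceeeed" and "cdcc"
DP table:
           c    d    c    c
      0    0    0    0    0
  c   0    1    1    1    1
  e   0    1    1    1    1
  e   0    1    1    1    1
  e   0    1    1    1    1
  e   0    1    1    1    1
  d   0    1    2    2    2
LCS length = dp[6][4] = 2

2


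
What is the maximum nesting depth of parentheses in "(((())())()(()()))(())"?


Input: "(((())())()(()()))(())"
Tracking depth:
  Position 0 '(': depth becomes 1
  Position 1 '(': depth becomes 2
  Position 2 '(': depth becomes 3
  Position 3 '(': depth becomes 4
  Position 4 ')': depth becomes 3
  Position 5 ')': depth becomes 2
  Position 6 '(': depth becomes 3
  Position 7 ')': depth becomes 2
  Position 8 ')': depth becomes 1
  Position 9 '(': depth becomes 2
  Position 10 ')': depth becomes 1
  Position 11 '(': depth becomes 2
  Position 12 '(': depth becomes 3
  Position 13 ')': depth becomes 2
  Position 14 '(': depth becomes 3
  Position 15 ')': depth becomes 2
  Position 16 ')': depth becomes 1
  Position 17 ')': depth becomes 0
  Position 18 '(': depth becomes 1
  Position 19 '(': depth becomes 2
  Position 20 ')': depth becomes 1
  Position 21 ')': depth becomes 0
Maximum depth reached: 4

4


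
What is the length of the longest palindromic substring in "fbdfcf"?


Input: "fbdfcf"
Checking substrings for palindromes:
  [3:6] "fcf" (len 3) => palindrome
Longest palindromic substring: "fcf" with length 3

3


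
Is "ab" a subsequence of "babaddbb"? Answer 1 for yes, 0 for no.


Check if "ab" is a subsequence of "babaddbb"
Greedy scan:
  Position 0 ('b'): no match needed
  Position 1 ('a'): matches sub[0] = 'a'
  Position 2 ('b'): matches sub[1] = 'b'
  Position 3 ('a'): no match needed
  Position 4 ('d'): no match needed
  Position 5 ('d'): no match needed
  Position 6 ('b'): no match needed
  Position 7 ('b'): no match needed
All 2 characters matched => is a subsequence

1


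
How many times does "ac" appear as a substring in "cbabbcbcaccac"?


Searching for "ac" in "cbabbcbcaccac"
Scanning each position:
  Position 0: "cb" => no
  Position 1: "ba" => no
  Position 2: "ab" => no
  Position 3: "bb" => no
  Position 4: "bc" => no
  Position 5: "cb" => no
  Position 6: "bc" => no
  Position 7: "ca" => no
  Position 8: "ac" => MATCH
  Position 9: "cc" => no
  Position 10: "ca" => no
  Position 11: "ac" => MATCH
Total occurrences: 2

2


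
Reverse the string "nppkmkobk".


Input: nppkmkobk
Reading characters right to left:
  Position 8: 'k'
  Position 7: 'b'
  Position 6: 'o'
  Position 5: 'k'
  Position 4: 'm'
  Position 3: 'k'
  Position 2: 'p'
  Position 1: 'p'
  Position 0: 'n'
Reversed: kbokmkppn

kbokmkppn


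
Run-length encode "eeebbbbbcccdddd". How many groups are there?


Input: eeebbbbbcccdddd
Scanning for consecutive runs:
  Group 1: 'e' x 3 (positions 0-2)
  Group 2: 'b' x 5 (positions 3-7)
  Group 3: 'c' x 3 (positions 8-10)
  Group 4: 'd' x 4 (positions 11-14)
Total groups: 4

4


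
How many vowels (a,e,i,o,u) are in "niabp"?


Input: niabp
Checking each character:
  'n' at position 0: consonant
  'i' at position 1: vowel (running total: 1)
  'a' at position 2: vowel (running total: 2)
  'b' at position 3: consonant
  'p' at position 4: consonant
Total vowels: 2

2


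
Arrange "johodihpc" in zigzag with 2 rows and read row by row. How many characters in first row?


Zigzag "johodihpc" into 2 rows:
Placing characters:
  'j' => row 0
  'o' => row 1
  'h' => row 0
  'o' => row 1
  'd' => row 0
  'i' => row 1
  'h' => row 0
  'p' => row 1
  'c' => row 0
Rows:
  Row 0: "jhdhc"
  Row 1: "ooip"
First row length: 5

5


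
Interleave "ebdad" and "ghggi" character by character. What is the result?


Interleaving "ebdad" and "ghggi":
  Position 0: 'e' from first, 'g' from second => "eg"
  Position 1: 'b' from first, 'h' from second => "bh"
  Position 2: 'd' from first, 'g' from second => "dg"
  Position 3: 'a' from first, 'g' from second => "ag"
  Position 4: 'd' from first, 'i' from second => "di"
Result: egbhdgagdi

egbhdgagdi


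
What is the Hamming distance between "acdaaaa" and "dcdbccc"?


Comparing "acdaaaa" and "dcdbccc" position by position:
  Position 0: 'a' vs 'd' => differ
  Position 1: 'c' vs 'c' => same
  Position 2: 'd' vs 'd' => same
  Position 3: 'a' vs 'b' => differ
  Position 4: 'a' vs 'c' => differ
  Position 5: 'a' vs 'c' => differ
  Position 6: 'a' vs 'c' => differ
Total differences (Hamming distance): 5

5


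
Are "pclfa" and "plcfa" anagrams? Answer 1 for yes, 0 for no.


Strings: "pclfa", "plcfa"
Sorted first:  acflp
Sorted second: acflp
Sorted forms match => anagrams

1


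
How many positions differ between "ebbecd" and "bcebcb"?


Comparing "ebbecd" and "bcebcb" position by position:
  Position 0: 'e' vs 'b' => DIFFER
  Position 1: 'b' vs 'c' => DIFFER
  Position 2: 'b' vs 'e' => DIFFER
  Position 3: 'e' vs 'b' => DIFFER
  Position 4: 'c' vs 'c' => same
  Position 5: 'd' vs 'b' => DIFFER
Positions that differ: 5

5


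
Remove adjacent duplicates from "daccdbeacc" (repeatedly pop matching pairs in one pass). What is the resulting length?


Input: daccdbeacc
Stack-based adjacent duplicate removal:
  Read 'd': push. Stack: d
  Read 'a': push. Stack: da
  Read 'c': push. Stack: dac
  Read 'c': matches stack top 'c' => pop. Stack: da
  Read 'd': push. Stack: dad
  Read 'b': push. Stack: dadb
  Read 'e': push. Stack: dadbe
  Read 'a': push. Stack: dadbea
  Read 'c': push. Stack: dadbeac
  Read 'c': matches stack top 'c' => pop. Stack: dadbea
Final stack: "dadbea" (length 6)

6


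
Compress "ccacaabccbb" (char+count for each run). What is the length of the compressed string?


Input: ccacaabccbb
Runs:
  'c' x 2 => "c2"
  'a' x 1 => "a1"
  'c' x 1 => "c1"
  'a' x 2 => "a2"
  'b' x 1 => "b1"
  'c' x 2 => "c2"
  'b' x 2 => "b2"
Compressed: "c2a1c1a2b1c2b2"
Compressed length: 14

14


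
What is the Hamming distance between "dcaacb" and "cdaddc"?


Comparing "dcaacb" and "cdaddc" position by position:
  Position 0: 'd' vs 'c' => differ
  Position 1: 'c' vs 'd' => differ
  Position 2: 'a' vs 'a' => same
  Position 3: 'a' vs 'd' => differ
  Position 4: 'c' vs 'd' => differ
  Position 5: 'b' vs 'c' => differ
Total differences (Hamming distance): 5

5


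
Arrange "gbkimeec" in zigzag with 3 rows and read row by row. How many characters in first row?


Zigzag "gbkimeec" into 3 rows:
Placing characters:
  'g' => row 0
  'b' => row 1
  'k' => row 2
  'i' => row 1
  'm' => row 0
  'e' => row 1
  'e' => row 2
  'c' => row 1
Rows:
  Row 0: "gm"
  Row 1: "biec"
  Row 2: "ke"
First row length: 2

2


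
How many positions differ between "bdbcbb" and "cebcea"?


Comparing "bdbcbb" and "cebcea" position by position:
  Position 0: 'b' vs 'c' => DIFFER
  Position 1: 'd' vs 'e' => DIFFER
  Position 2: 'b' vs 'b' => same
  Position 3: 'c' vs 'c' => same
  Position 4: 'b' vs 'e' => DIFFER
  Position 5: 'b' vs 'a' => DIFFER
Positions that differ: 4

4


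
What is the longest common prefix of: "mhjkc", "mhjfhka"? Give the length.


Words: mhjkc, mhjfhka
  Position 0: all 'm' => match
  Position 1: all 'h' => match
  Position 2: all 'j' => match
  Position 3: ('k', 'f') => mismatch, stop
LCP = "mhj" (length 3)

3


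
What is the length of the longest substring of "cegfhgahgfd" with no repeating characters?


Input: "cegfhgahgfd"
Sliding window (track last position of each char):
  Position 0 ('c'): window [0,0] length 1 -- new best
  Position 1 ('e'): window [0,1] length 2 -- new best
  Position 2 ('g'): window [0,2] length 3 -- new best
  Position 3 ('f'): window [0,3] length 4 -- new best
  Position 4 ('h'): window [0,4] length 5 -- new best
  Position 5 ('g'): repeat (last at 2), move window start to 3
  Position 5 ('g'): window [3,5] length 3
  Position 6 ('a'): window [3,6] length 4
  Position 7 ('h'): repeat (last at 4), move window start to 5
  Position 7 ('h'): window [5,7] length 3
  Position 8 ('g'): repeat (last at 5), move window start to 6
  Position 8 ('g'): window [6,8] length 3
  Position 9 ('f'): window [6,9] length 4
  Position 10 ('d'): window [6,10] length 5
Longest substring with no repeats: "cegfh" with length 5

5


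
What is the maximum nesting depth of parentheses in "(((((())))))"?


Input: "(((((())))))"
Tracking depth:
  Position 0 '(': depth becomes 1
  Position 1 '(': depth becomes 2
  Position 2 '(': depth becomes 3
  Position 3 '(': depth becomes 4
  Position 4 '(': depth becomes 5
  Position 5 '(': depth becomes 6
  Position 6 ')': depth becomes 5
  Position 7 ')': depth becomes 4
  Position 8 ')': depth becomes 3
  Position 9 ')': depth becomes 2
  Position 10 ')': depth becomes 1
  Position 11 ')': depth becomes 0
Maximum depth reached: 6

6


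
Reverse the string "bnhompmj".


Input: bnhompmj
Reading characters right to left:
  Position 7: 'j'
  Position 6: 'm'
  Position 5: 'p'
  Position 4: 'm'
  Position 3: 'o'
  Position 2: 'h'
  Position 1: 'n'
  Position 0: 'b'
Reversed: jmpmohnb

jmpmohnb


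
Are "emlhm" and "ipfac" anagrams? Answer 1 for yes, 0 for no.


Strings: "emlhm", "ipfac"
Sorted first:  ehlmm
Sorted second: acfip
Differ at position 0: 'e' vs 'a' => not anagrams

0


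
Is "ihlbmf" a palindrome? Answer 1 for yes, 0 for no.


Input: ihlbmf
Reversed: fmblhi
  Compare pos 0 ('i') with pos 5 ('f'): MISMATCH
  Compare pos 1 ('h') with pos 4 ('m'): MISMATCH
  Compare pos 2 ('l') with pos 3 ('b'): MISMATCH
Result: not a palindrome

0


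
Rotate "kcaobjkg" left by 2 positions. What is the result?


Input: "kcaobjkg", rotate left by 2
First 2 characters: "kc"
Remaining characters: "aobjkg"
Concatenate remaining + first: "aobjkg" + "kc" = "aobjkgkc"

aobjkgkc


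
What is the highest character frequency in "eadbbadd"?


Input: eadbbadd
Character counts:
  'a': 2
  'b': 2
  'd': 3
  'e': 1
Maximum frequency: 3

3


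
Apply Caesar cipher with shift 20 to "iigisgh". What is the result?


Caesar cipher: shift "iigisgh" by 20
  'i' (pos 8) + 20 = pos 2 = 'c'
  'i' (pos 8) + 20 = pos 2 = 'c'
  'g' (pos 6) + 20 = pos 0 = 'a'
  'i' (pos 8) + 20 = pos 2 = 'c'
  's' (pos 18) + 20 = pos 12 = 'm'
  'g' (pos 6) + 20 = pos 0 = 'a'
  'h' (pos 7) + 20 = pos 1 = 'b'
Result: ccacmab

ccacmab


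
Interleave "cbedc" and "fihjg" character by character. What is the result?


Interleaving "cbedc" and "fihjg":
  Position 0: 'c' from first, 'f' from second => "cf"
  Position 1: 'b' from first, 'i' from second => "bi"
  Position 2: 'e' from first, 'h' from second => "eh"
  Position 3: 'd' from first, 'j' from second => "dj"
  Position 4: 'c' from first, 'g' from second => "cg"
Result: cfbiehdjcg

cfbiehdjcg


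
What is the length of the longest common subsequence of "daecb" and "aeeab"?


LCS of "daecb" and "aeeab"
DP table:
           a    e    e    a    b
      0    0    0    0    0    0
  d   0    0    0    0    0    0
  a   0    1    1    1    1    1
  e   0    1    2    2    2    2
  c   0    1    2    2    2    2
  b   0    1    2    2    2    3
LCS length = dp[5][5] = 3

3


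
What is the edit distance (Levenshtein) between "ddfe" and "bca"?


Computing edit distance: "ddfe" -> "bca"
DP table:
           b    c    a
      0    1    2    3
  d   1    1    2    3
  d   2    2    2    3
  f   3    3    3    3
  e   4    4    4    4
Edit distance = dp[4][3] = 4

4


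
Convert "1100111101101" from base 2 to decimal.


Input: "1100111101101" in base 2
Positional expansion:
  Digit '1' (value 1) x 2^12 = 4096
  Digit '1' (value 1) x 2^11 = 2048
  Digit '0' (value 0) x 2^10 = 0
  Digit '0' (value 0) x 2^9 = 0
  Digit '1' (value 1) x 2^8 = 256
  Digit '1' (value 1) x 2^7 = 128
  Digit '1' (value 1) x 2^6 = 64
  Digit '1' (value 1) x 2^5 = 32
  Digit '0' (value 0) x 2^4 = 0
  Digit '1' (value 1) x 2^3 = 8
  Digit '1' (value 1) x 2^2 = 4
  Digit '0' (value 0) x 2^1 = 0
  Digit '1' (value 1) x 2^0 = 1
Sum = 6637

6637


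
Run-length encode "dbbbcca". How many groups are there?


Input: dbbbcca
Scanning for consecutive runs:
  Group 1: 'd' x 1 (positions 0-0)
  Group 2: 'b' x 3 (positions 1-3)
  Group 3: 'c' x 2 (positions 4-5)
  Group 4: 'a' x 1 (positions 6-6)
Total groups: 4

4


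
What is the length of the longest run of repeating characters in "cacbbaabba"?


Input: "cacbbaabba"
Scanning for longest run:
  Position 1 ('a'): new char, reset run to 1
  Position 2 ('c'): new char, reset run to 1
  Position 3 ('b'): new char, reset run to 1
  Position 4 ('b'): continues run of 'b', length=2
  Position 5 ('a'): new char, reset run to 1
  Position 6 ('a'): continues run of 'a', length=2
  Position 7 ('b'): new char, reset run to 1
  Position 8 ('b'): continues run of 'b', length=2
  Position 9 ('a'): new char, reset run to 1
Longest run: 'b' with length 2

2


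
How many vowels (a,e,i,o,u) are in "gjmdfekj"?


Input: gjmdfekj
Checking each character:
  'g' at position 0: consonant
  'j' at position 1: consonant
  'm' at position 2: consonant
  'd' at position 3: consonant
  'f' at position 4: consonant
  'e' at position 5: vowel (running total: 1)
  'k' at position 6: consonant
  'j' at position 7: consonant
Total vowels: 1

1


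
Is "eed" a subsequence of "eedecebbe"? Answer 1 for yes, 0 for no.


Check if "eed" is a subsequence of "eedecebbe"
Greedy scan:
  Position 0 ('e'): matches sub[0] = 'e'
  Position 1 ('e'): matches sub[1] = 'e'
  Position 2 ('d'): matches sub[2] = 'd'
  Position 3 ('e'): no match needed
  Position 4 ('c'): no match needed
  Position 5 ('e'): no match needed
  Position 6 ('b'): no match needed
  Position 7 ('b'): no match needed
  Position 8 ('e'): no match needed
All 3 characters matched => is a subsequence

1


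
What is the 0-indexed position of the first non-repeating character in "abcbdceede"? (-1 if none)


Input: abcbdceede
Character frequencies:
  'a': 1
  'b': 2
  'c': 2
  'd': 2
  'e': 3
Scanning left to right for freq == 1:
  Position 0 ('a'): unique! => answer = 0

0


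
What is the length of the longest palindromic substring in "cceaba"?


Input: "cceaba"
Checking substrings for palindromes:
  [3:6] "aba" (len 3) => palindrome
  [0:2] "cc" (len 2) => palindrome
Longest palindromic substring: "aba" with length 3

3


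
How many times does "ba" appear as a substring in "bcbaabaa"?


Searching for "ba" in "bcbaabaa"
Scanning each position:
  Position 0: "bc" => no
  Position 1: "cb" => no
  Position 2: "ba" => MATCH
  Position 3: "aa" => no
  Position 4: "ab" => no
  Position 5: "ba" => MATCH
  Position 6: "aa" => no
Total occurrences: 2

2


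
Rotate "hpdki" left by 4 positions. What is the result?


Input: "hpdki", rotate left by 4
First 4 characters: "hpdk"
Remaining characters: "i"
Concatenate remaining + first: "i" + "hpdk" = "ihpdk"

ihpdk


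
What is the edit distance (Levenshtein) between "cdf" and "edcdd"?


Computing edit distance: "cdf" -> "edcdd"
DP table:
           e    d    c    d    d
      0    1    2    3    4    5
  c   1    1    2    2    3    4
  d   2    2    1    2    2    3
  f   3    3    2    2    3    3
Edit distance = dp[3][5] = 3

3


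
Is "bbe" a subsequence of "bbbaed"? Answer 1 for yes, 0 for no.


Check if "bbe" is a subsequence of "bbbaed"
Greedy scan:
  Position 0 ('b'): matches sub[0] = 'b'
  Position 1 ('b'): matches sub[1] = 'b'
  Position 2 ('b'): no match needed
  Position 3 ('a'): no match needed
  Position 4 ('e'): matches sub[2] = 'e'
  Position 5 ('d'): no match needed
All 3 characters matched => is a subsequence

1


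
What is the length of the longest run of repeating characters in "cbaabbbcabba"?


Input: "cbaabbbcabba"
Scanning for longest run:
  Position 1 ('b'): new char, reset run to 1
  Position 2 ('a'): new char, reset run to 1
  Position 3 ('a'): continues run of 'a', length=2
  Position 4 ('b'): new char, reset run to 1
  Position 5 ('b'): continues run of 'b', length=2
  Position 6 ('b'): continues run of 'b', length=3
  Position 7 ('c'): new char, reset run to 1
  Position 8 ('a'): new char, reset run to 1
  Position 9 ('b'): new char, reset run to 1
  Position 10 ('b'): continues run of 'b', length=2
  Position 11 ('a'): new char, reset run to 1
Longest run: 'b' with length 3

3


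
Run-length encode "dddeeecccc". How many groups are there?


Input: dddeeecccc
Scanning for consecutive runs:
  Group 1: 'd' x 3 (positions 0-2)
  Group 2: 'e' x 3 (positions 3-5)
  Group 3: 'c' x 4 (positions 6-9)
Total groups: 3

3


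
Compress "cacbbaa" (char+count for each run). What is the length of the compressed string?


Input: cacbbaa
Runs:
  'c' x 1 => "c1"
  'a' x 1 => "a1"
  'c' x 1 => "c1"
  'b' x 2 => "b2"
  'a' x 2 => "a2"
Compressed: "c1a1c1b2a2"
Compressed length: 10

10


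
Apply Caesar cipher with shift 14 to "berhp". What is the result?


Caesar cipher: shift "berhp" by 14
  'b' (pos 1) + 14 = pos 15 = 'p'
  'e' (pos 4) + 14 = pos 18 = 's'
  'r' (pos 17) + 14 = pos 5 = 'f'
  'h' (pos 7) + 14 = pos 21 = 'v'
  'p' (pos 15) + 14 = pos 3 = 'd'
Result: psfvd

psfvd


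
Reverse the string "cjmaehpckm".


Input: cjmaehpckm
Reading characters right to left:
  Position 9: 'm'
  Position 8: 'k'
  Position 7: 'c'
  Position 6: 'p'
  Position 5: 'h'
  Position 4: 'e'
  Position 3: 'a'
  Position 2: 'm'
  Position 1: 'j'
  Position 0: 'c'
Reversed: mkcpheamjc

mkcpheamjc


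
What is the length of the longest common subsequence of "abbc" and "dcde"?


LCS of "abbc" and "dcde"
DP table:
           d    c    d    e
      0    0    0    0    0
  a   0    0    0    0    0
  b   0    0    0    0    0
  b   0    0    0    0    0
  c   0    0    1    1    1
LCS length = dp[4][4] = 1

1


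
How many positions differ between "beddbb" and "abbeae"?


Comparing "beddbb" and "abbeae" position by position:
  Position 0: 'b' vs 'a' => DIFFER
  Position 1: 'e' vs 'b' => DIFFER
  Position 2: 'd' vs 'b' => DIFFER
  Position 3: 'd' vs 'e' => DIFFER
  Position 4: 'b' vs 'a' => DIFFER
  Position 5: 'b' vs 'e' => DIFFER
Positions that differ: 6

6


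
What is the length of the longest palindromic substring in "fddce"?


Input: "fddce"
Checking substrings for palindromes:
  [1:3] "dd" (len 2) => palindrome
Longest palindromic substring: "dd" with length 2

2


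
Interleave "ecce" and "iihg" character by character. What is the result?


Interleaving "ecce" and "iihg":
  Position 0: 'e' from first, 'i' from second => "ei"
  Position 1: 'c' from first, 'i' from second => "ci"
  Position 2: 'c' from first, 'h' from second => "ch"
  Position 3: 'e' from first, 'g' from second => "eg"
Result: eicicheg

eicicheg


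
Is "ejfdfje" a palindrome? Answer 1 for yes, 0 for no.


Input: ejfdfje
Reversed: ejfdfje
  Compare pos 0 ('e') with pos 6 ('e'): match
  Compare pos 1 ('j') with pos 5 ('j'): match
  Compare pos 2 ('f') with pos 4 ('f'): match
Result: palindrome

1


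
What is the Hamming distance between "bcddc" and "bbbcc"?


Comparing "bcddc" and "bbbcc" position by position:
  Position 0: 'b' vs 'b' => same
  Position 1: 'c' vs 'b' => differ
  Position 2: 'd' vs 'b' => differ
  Position 3: 'd' vs 'c' => differ
  Position 4: 'c' vs 'c' => same
Total differences (Hamming distance): 3

3


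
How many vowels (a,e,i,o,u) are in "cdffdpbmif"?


Input: cdffdpbmif
Checking each character:
  'c' at position 0: consonant
  'd' at position 1: consonant
  'f' at position 2: consonant
  'f' at position 3: consonant
  'd' at position 4: consonant
  'p' at position 5: consonant
  'b' at position 6: consonant
  'm' at position 7: consonant
  'i' at position 8: vowel (running total: 1)
  'f' at position 9: consonant
Total vowels: 1

1


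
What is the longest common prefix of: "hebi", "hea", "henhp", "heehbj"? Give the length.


Words: hebi, hea, henhp, heehbj
  Position 0: all 'h' => match
  Position 1: all 'e' => match
  Position 2: ('b', 'a', 'n', 'e') => mismatch, stop
LCP = "he" (length 2)

2


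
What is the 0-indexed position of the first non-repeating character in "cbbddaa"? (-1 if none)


Input: cbbddaa
Character frequencies:
  'a': 2
  'b': 2
  'c': 1
  'd': 2
Scanning left to right for freq == 1:
  Position 0 ('c'): unique! => answer = 0

0


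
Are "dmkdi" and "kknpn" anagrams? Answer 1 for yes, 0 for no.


Strings: "dmkdi", "kknpn"
Sorted first:  ddikm
Sorted second: kknnp
Differ at position 0: 'd' vs 'k' => not anagrams

0


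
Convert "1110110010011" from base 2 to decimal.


Input: "1110110010011" in base 2
Positional expansion:
  Digit '1' (value 1) x 2^12 = 4096
  Digit '1' (value 1) x 2^11 = 2048
  Digit '1' (value 1) x 2^10 = 1024
  Digit '0' (value 0) x 2^9 = 0
  Digit '1' (value 1) x 2^8 = 256
  Digit '1' (value 1) x 2^7 = 128
  Digit '0' (value 0) x 2^6 = 0
  Digit '0' (value 0) x 2^5 = 0
  Digit '1' (value 1) x 2^4 = 16
  Digit '0' (value 0) x 2^3 = 0
  Digit '0' (value 0) x 2^2 = 0
  Digit '1' (value 1) x 2^1 = 2
  Digit '1' (value 1) x 2^0 = 1
Sum = 7571

7571


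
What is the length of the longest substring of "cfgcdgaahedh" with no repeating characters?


Input: "cfgcdgaahedh"
Sliding window (track last position of each char):
  Position 0 ('c'): window [0,0] length 1 -- new best
  Position 1 ('f'): window [0,1] length 2 -- new best
  Position 2 ('g'): window [0,2] length 3 -- new best
  Position 3 ('c'): repeat (last at 0), move window start to 1
  Position 3 ('c'): window [1,3] length 3
  Position 4 ('d'): window [1,4] length 4 -- new best
  Position 5 ('g'): repeat (last at 2), move window start to 3
  Position 5 ('g'): window [3,5] length 3
  Position 6 ('a'): window [3,6] length 4
  Position 7 ('a'): repeat (last at 6), move window start to 7
  Position 7 ('a'): window [7,7] length 1
  Position 8 ('h'): window [7,8] length 2
  Position 9 ('e'): window [7,9] length 3
  Position 10 ('d'): window [7,10] length 4
  Position 11 ('h'): repeat (last at 8), move window start to 9
  Position 11 ('h'): window [9,11] length 3
Longest substring with no repeats: "fgcd" with length 4

4
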